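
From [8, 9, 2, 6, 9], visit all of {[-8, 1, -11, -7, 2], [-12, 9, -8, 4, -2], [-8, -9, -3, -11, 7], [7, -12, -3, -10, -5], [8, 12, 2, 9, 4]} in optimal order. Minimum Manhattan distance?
143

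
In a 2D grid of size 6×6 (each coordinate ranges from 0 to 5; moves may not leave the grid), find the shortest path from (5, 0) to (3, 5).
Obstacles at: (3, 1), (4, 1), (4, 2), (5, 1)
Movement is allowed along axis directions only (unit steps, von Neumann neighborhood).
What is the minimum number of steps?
9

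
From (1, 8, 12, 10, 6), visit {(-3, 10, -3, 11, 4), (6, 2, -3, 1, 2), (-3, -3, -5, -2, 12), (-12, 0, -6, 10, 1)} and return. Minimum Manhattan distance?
154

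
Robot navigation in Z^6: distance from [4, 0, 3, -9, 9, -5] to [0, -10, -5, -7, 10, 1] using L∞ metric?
10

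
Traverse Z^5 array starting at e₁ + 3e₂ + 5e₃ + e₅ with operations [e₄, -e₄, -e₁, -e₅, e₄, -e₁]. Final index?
(-1, 3, 5, 1, 0)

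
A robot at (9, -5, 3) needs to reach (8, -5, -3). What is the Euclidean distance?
6.08276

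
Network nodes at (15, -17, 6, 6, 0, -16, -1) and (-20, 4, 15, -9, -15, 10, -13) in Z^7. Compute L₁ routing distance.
133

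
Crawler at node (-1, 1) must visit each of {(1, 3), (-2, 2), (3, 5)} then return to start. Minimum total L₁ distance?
18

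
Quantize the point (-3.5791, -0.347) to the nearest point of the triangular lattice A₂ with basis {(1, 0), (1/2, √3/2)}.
(-3.5, -0.866)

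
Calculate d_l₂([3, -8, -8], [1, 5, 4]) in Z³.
17.8045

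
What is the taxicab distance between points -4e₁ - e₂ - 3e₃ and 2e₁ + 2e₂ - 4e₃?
10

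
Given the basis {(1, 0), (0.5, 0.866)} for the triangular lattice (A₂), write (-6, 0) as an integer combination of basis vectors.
-6b₁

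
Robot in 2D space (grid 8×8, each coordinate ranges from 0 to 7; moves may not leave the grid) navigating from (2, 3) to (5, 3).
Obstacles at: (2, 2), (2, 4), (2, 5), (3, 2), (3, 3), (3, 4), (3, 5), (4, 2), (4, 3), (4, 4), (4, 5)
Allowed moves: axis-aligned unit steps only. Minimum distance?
9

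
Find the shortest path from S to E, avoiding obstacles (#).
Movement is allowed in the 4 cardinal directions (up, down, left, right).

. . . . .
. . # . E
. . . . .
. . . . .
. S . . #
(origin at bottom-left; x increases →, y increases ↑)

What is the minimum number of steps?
6
(one shortest path: (1, 0) → (2, 0) → (3, 0) → (3, 1) → (4, 1) → (4, 2) → (4, 3))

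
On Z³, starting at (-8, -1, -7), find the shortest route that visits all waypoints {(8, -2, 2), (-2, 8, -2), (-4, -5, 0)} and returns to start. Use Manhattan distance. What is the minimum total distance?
76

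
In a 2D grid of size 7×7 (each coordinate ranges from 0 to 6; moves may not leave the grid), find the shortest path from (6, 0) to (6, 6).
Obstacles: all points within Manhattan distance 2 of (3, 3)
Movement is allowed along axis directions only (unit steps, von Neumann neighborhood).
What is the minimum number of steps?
6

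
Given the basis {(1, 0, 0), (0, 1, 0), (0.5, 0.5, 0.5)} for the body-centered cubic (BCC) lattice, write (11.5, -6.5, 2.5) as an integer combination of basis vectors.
9b₁ - 9b₂ + 5b₃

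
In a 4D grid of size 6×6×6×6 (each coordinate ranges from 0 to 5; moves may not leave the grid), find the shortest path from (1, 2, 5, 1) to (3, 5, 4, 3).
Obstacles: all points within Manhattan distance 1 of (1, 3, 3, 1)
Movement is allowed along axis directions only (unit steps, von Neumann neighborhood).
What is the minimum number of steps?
8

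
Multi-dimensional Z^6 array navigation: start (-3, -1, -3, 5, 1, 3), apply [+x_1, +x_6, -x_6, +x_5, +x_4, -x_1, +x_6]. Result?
(-3, -1, -3, 6, 2, 4)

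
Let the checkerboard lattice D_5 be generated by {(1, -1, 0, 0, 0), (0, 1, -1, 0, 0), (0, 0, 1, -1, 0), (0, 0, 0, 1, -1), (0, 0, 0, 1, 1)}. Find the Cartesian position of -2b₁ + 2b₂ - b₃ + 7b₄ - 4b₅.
(-2, 4, -3, 4, -11)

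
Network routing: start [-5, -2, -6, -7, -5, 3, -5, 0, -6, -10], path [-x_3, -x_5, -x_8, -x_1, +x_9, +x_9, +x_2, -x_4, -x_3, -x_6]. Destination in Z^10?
(-6, -1, -8, -8, -6, 2, -5, -1, -4, -10)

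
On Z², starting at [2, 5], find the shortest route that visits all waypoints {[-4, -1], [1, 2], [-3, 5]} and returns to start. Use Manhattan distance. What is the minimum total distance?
24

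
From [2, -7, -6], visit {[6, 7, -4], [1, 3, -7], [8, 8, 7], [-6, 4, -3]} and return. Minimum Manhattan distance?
86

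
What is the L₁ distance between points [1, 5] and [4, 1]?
7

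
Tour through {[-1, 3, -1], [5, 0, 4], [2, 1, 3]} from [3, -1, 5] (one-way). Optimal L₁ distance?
18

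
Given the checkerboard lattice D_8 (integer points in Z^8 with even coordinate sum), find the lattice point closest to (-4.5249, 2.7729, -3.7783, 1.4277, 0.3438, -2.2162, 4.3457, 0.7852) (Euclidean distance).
(-5, 3, -4, 1, 0, -2, 4, 1)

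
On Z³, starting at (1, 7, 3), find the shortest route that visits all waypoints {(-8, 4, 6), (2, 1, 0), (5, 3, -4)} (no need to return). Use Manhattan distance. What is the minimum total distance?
43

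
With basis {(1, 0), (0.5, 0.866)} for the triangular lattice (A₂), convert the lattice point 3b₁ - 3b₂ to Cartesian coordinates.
(1.5, -2.598)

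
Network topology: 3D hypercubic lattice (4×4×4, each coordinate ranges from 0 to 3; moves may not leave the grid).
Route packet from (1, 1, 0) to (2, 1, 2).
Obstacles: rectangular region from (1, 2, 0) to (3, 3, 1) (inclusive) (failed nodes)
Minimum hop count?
3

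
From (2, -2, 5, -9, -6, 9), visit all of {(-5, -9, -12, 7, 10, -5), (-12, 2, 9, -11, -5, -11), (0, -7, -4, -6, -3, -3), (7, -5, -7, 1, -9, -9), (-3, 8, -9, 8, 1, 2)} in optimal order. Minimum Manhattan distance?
214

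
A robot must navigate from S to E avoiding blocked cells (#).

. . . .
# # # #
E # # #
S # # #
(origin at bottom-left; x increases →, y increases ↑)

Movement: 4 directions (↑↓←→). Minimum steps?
1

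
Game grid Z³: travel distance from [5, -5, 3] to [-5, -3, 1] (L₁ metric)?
14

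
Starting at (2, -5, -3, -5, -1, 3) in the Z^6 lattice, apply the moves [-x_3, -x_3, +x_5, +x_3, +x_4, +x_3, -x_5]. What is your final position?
(2, -5, -3, -4, -1, 3)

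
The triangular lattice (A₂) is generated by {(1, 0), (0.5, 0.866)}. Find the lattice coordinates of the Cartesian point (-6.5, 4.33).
-9b₁ + 5b₂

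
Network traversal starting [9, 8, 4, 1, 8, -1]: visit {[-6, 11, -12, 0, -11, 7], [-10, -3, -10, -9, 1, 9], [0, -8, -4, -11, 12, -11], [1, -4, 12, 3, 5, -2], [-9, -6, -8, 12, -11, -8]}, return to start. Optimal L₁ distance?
304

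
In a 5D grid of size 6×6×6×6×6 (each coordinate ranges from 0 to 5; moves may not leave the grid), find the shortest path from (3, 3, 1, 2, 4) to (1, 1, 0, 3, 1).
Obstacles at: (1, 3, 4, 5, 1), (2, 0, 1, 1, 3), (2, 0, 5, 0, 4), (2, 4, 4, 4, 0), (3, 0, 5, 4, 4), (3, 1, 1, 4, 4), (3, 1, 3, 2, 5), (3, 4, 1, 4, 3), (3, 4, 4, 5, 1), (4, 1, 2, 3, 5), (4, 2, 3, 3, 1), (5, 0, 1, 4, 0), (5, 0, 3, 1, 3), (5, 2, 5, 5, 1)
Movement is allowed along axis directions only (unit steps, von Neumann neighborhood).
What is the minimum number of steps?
9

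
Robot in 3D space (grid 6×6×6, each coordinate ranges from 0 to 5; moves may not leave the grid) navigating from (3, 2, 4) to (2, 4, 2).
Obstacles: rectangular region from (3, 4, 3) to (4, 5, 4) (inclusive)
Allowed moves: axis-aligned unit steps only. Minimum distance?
5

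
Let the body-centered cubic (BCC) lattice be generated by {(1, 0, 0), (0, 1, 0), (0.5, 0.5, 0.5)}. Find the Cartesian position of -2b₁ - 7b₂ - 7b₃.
(-5.5, -10.5, -3.5)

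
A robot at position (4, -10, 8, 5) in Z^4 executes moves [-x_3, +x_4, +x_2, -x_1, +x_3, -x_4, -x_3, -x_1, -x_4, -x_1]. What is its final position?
(1, -9, 7, 4)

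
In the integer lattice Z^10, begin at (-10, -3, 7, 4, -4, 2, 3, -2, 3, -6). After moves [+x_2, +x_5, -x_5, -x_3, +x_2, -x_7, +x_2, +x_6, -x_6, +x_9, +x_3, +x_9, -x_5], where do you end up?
(-10, 0, 7, 4, -5, 2, 2, -2, 5, -6)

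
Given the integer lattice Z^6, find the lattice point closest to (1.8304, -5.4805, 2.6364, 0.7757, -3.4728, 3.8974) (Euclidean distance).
(2, -5, 3, 1, -3, 4)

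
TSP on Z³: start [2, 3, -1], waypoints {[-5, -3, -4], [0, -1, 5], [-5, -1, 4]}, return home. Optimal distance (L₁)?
44
(one optimal route: (2, 3, -1) → (-5, -3, -4) → (-5, -1, 4) → (0, -1, 5) → (2, 3, -1))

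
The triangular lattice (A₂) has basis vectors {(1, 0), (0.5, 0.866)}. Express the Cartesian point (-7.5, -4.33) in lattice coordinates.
-5b₁ - 5b₂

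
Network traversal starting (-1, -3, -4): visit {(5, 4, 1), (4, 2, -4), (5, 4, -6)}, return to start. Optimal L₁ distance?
40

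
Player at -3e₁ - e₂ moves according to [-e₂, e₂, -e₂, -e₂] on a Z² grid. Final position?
(-3, -3)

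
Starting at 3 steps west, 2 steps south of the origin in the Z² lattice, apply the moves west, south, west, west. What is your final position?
(-6, -3)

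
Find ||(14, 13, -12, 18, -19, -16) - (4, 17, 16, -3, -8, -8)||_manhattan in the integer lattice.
82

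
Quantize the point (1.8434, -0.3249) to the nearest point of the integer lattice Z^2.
(2, 0)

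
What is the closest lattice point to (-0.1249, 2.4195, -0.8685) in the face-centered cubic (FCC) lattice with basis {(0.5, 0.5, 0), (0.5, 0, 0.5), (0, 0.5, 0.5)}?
(0, 2.5, -0.5)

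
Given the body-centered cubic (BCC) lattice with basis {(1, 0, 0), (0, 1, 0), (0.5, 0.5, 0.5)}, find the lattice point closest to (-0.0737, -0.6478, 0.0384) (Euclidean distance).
(0, -1, 0)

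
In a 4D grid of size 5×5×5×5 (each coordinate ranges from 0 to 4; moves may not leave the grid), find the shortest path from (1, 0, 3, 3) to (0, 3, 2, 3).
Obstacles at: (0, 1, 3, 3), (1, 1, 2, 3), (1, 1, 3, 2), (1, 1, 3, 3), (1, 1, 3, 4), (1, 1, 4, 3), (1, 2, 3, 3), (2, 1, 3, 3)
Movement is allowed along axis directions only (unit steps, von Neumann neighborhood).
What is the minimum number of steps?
5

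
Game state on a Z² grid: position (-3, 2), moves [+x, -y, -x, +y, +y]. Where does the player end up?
(-3, 3)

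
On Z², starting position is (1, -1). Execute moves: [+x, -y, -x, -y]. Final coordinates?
(1, -3)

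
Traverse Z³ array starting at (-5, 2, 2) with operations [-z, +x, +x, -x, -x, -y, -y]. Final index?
(-5, 0, 1)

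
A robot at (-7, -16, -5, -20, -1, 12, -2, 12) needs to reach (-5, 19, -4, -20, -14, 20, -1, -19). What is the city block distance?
91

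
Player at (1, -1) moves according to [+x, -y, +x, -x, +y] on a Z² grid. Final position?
(2, -1)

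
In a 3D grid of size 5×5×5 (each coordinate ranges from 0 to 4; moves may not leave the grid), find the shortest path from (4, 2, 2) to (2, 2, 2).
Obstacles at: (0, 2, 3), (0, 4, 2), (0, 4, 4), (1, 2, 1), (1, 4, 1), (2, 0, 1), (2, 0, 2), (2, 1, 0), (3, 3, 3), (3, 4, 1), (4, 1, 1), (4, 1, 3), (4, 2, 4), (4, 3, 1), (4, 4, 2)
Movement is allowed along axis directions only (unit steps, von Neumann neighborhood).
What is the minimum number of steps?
2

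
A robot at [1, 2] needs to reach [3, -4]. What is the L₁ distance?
8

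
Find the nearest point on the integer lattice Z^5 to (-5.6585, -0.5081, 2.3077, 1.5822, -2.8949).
(-6, -1, 2, 2, -3)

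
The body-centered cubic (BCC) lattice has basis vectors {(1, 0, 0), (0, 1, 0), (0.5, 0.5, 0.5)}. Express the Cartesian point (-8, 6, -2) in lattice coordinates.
-6b₁ + 8b₂ - 4b₃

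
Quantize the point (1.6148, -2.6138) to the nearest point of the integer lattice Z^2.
(2, -3)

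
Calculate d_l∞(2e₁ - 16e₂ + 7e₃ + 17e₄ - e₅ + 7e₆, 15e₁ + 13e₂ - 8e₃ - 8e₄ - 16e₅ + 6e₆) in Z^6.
29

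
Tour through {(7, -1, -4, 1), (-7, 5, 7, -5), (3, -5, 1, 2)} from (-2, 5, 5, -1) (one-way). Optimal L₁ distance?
58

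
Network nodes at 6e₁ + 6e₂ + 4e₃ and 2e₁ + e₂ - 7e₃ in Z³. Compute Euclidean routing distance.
12.7279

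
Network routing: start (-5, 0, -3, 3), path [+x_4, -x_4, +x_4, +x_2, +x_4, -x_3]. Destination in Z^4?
(-5, 1, -4, 5)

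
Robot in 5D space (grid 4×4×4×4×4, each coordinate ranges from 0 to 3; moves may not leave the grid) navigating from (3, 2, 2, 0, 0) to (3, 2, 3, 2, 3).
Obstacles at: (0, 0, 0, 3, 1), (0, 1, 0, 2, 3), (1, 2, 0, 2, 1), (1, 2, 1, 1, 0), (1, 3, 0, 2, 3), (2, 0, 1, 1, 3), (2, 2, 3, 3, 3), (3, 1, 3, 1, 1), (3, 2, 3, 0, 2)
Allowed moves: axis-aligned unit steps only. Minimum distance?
6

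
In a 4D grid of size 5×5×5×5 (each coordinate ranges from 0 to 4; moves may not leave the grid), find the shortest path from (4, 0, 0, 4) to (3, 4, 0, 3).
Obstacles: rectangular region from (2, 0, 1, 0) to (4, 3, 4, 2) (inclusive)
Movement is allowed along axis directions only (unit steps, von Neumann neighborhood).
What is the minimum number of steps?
6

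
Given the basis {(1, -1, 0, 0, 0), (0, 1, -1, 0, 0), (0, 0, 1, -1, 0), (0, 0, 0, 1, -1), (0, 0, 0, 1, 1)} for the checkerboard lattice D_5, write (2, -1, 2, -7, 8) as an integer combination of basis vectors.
2b₁ + b₂ + 3b₃ - 6b₄ + 2b₅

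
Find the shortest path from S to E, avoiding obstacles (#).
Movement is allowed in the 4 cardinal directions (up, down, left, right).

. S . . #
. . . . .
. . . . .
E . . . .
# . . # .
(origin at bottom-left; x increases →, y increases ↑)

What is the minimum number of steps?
4
(one shortest path: (1, 4) → (0, 4) → (0, 3) → (0, 2) → (0, 1))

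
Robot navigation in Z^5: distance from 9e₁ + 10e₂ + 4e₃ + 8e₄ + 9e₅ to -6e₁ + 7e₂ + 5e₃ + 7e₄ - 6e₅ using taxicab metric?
35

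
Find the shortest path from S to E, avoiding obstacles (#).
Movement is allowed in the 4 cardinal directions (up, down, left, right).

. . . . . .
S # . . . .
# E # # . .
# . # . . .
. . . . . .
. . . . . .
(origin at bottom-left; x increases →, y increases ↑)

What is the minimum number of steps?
14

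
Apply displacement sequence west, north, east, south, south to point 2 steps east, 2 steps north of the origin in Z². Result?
(2, 1)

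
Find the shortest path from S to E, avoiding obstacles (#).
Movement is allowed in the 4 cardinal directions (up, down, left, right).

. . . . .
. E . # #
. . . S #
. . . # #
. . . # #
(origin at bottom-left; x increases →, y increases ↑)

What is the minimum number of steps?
3
(one shortest path: (3, 2) → (2, 2) → (1, 2) → (1, 3))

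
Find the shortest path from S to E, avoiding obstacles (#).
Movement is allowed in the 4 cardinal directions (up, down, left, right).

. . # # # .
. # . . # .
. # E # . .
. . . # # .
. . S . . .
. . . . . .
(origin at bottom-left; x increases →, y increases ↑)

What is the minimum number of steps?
2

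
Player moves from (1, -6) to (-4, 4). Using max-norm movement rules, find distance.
10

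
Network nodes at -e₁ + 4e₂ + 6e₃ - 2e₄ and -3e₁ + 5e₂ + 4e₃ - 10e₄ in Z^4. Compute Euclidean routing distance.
8.544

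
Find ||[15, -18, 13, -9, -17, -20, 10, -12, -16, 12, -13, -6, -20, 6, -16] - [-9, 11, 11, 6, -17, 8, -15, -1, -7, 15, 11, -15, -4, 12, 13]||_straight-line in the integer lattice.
71.1056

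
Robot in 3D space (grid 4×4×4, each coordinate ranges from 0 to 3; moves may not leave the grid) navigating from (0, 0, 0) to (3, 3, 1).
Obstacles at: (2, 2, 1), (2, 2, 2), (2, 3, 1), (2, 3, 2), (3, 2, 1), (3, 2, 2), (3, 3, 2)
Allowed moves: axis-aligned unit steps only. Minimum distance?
7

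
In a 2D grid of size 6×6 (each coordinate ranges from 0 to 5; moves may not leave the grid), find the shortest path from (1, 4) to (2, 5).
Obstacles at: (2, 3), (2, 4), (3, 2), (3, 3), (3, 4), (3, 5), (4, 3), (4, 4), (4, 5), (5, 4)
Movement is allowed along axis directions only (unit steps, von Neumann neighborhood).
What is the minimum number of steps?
2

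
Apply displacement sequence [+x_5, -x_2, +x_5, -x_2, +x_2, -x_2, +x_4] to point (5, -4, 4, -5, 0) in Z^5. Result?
(5, -6, 4, -4, 2)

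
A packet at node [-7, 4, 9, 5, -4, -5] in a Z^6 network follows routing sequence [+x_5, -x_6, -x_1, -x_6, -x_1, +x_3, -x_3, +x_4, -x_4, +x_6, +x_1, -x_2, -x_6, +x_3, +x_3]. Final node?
(-8, 3, 11, 5, -3, -7)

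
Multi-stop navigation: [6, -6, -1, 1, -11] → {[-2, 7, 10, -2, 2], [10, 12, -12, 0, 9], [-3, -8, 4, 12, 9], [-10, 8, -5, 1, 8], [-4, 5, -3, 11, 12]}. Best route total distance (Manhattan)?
174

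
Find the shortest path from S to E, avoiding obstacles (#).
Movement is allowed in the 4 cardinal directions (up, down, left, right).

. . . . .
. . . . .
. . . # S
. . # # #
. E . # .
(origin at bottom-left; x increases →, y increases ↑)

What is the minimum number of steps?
7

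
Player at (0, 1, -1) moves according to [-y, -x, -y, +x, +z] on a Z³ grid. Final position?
(0, -1, 0)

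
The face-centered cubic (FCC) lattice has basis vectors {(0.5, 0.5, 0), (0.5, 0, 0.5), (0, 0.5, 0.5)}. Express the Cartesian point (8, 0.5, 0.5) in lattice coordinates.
8b₁ + 8b₂ - 7b₃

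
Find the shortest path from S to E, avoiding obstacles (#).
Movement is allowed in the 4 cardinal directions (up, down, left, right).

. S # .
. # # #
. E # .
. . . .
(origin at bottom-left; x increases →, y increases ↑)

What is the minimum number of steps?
4
(one shortest path: (1, 3) → (0, 3) → (0, 2) → (0, 1) → (1, 1))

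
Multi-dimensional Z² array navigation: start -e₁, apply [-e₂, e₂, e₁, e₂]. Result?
(0, 1)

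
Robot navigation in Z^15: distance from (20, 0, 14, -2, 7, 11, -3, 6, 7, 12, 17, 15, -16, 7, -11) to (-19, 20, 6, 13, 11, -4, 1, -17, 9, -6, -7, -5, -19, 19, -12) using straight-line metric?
66.7383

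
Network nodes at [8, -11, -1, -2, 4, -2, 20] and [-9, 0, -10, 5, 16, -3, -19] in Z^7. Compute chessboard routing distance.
39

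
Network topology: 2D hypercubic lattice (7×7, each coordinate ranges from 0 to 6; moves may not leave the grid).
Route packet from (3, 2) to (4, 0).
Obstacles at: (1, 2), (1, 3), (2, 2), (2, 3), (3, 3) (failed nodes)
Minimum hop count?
3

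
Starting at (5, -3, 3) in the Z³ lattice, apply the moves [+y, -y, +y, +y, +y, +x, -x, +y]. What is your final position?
(5, 1, 3)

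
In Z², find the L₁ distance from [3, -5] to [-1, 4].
13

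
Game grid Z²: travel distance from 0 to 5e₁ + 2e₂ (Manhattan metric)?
7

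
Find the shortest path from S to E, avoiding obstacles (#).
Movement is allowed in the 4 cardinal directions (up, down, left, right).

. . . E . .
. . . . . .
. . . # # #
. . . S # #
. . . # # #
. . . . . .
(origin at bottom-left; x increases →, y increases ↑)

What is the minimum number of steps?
5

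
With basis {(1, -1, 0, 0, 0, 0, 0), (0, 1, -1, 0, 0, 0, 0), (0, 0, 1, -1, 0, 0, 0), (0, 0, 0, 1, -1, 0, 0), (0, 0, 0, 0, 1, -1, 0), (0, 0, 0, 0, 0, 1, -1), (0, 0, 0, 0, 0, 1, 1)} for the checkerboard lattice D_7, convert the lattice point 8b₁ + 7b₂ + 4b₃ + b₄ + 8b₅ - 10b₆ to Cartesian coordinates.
(8, -1, -3, -3, 7, -18, 10)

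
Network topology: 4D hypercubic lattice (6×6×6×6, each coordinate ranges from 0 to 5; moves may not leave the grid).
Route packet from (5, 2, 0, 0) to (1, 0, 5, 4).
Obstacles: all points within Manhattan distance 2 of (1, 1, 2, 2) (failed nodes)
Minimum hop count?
15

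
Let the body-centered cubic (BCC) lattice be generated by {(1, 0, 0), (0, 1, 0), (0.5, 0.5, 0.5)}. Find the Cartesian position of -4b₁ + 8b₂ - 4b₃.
(-6, 6, -2)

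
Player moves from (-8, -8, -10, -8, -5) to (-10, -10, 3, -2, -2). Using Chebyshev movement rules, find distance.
13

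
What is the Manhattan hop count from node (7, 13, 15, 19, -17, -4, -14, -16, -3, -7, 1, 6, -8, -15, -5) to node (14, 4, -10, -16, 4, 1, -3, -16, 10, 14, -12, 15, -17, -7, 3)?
194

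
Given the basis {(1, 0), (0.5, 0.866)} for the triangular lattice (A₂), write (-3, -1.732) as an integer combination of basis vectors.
-2b₁ - 2b₂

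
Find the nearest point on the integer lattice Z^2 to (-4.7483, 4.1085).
(-5, 4)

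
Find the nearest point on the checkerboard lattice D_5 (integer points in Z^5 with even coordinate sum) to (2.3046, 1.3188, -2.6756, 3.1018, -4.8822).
(2, 1, -3, 3, -5)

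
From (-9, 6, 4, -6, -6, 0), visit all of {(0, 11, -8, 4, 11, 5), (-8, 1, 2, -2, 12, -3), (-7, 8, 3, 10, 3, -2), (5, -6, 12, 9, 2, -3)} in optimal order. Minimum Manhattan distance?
156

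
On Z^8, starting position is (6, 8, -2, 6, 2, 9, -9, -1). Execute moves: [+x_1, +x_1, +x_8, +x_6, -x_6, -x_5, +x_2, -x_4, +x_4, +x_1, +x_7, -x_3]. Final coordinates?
(9, 9, -3, 6, 1, 9, -8, 0)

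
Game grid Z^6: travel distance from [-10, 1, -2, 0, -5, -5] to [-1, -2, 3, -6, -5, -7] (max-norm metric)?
9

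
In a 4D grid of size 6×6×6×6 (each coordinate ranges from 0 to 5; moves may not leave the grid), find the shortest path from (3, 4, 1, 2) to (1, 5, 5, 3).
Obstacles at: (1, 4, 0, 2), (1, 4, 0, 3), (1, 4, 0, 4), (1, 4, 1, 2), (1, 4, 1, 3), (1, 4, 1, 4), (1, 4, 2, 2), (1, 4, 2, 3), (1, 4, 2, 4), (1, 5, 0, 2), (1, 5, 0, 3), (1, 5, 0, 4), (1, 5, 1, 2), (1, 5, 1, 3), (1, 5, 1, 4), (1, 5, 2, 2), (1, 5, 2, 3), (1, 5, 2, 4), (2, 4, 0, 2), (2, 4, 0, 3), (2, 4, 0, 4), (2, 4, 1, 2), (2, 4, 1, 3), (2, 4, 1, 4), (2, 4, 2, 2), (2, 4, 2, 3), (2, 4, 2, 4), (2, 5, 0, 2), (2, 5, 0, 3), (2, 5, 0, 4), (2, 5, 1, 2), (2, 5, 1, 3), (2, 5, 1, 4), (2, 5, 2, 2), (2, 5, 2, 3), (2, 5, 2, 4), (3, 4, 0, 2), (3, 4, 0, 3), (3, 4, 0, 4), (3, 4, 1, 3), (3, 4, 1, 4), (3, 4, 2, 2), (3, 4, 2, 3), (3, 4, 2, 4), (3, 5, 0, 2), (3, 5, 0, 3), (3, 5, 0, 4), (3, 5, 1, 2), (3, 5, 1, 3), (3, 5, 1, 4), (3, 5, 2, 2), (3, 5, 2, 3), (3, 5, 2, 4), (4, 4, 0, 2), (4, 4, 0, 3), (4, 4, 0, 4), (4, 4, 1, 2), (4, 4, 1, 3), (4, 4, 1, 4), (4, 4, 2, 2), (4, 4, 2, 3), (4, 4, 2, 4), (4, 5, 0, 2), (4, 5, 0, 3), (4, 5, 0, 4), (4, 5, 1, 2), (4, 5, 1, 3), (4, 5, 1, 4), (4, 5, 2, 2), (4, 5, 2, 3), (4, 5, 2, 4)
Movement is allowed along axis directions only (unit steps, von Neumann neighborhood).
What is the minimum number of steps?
10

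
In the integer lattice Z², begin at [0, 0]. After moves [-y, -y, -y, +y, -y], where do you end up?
(0, -3)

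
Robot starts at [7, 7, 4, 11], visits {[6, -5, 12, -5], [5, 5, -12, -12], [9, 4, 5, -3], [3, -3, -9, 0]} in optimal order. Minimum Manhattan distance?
97
(one optimal route: (7, 7, 4, 11) → (9, 4, 5, -3) → (6, -5, 12, -5) → (3, -3, -9, 0) → (5, 5, -12, -12))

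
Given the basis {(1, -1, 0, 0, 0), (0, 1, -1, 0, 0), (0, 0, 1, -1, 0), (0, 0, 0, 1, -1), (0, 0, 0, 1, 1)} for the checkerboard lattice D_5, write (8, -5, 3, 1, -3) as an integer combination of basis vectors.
8b₁ + 3b₂ + 6b₃ + 5b₄ + 2b₅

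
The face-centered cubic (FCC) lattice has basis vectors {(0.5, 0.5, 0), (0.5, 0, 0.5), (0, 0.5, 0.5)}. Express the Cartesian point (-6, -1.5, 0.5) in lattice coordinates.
-8b₁ - 4b₂ + 5b₃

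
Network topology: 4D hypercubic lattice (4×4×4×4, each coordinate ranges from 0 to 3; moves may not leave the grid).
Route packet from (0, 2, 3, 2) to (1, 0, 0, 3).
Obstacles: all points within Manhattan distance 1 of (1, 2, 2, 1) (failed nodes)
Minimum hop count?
7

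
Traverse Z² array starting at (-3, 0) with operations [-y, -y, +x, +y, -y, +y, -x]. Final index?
(-3, -1)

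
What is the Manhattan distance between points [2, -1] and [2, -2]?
1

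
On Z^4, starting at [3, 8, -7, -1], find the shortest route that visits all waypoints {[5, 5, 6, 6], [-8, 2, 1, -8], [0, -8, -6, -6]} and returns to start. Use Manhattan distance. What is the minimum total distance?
112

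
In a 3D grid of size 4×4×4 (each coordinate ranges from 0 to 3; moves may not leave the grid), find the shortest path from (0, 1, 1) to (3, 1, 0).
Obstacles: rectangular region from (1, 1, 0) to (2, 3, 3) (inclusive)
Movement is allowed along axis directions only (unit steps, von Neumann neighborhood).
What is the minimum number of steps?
6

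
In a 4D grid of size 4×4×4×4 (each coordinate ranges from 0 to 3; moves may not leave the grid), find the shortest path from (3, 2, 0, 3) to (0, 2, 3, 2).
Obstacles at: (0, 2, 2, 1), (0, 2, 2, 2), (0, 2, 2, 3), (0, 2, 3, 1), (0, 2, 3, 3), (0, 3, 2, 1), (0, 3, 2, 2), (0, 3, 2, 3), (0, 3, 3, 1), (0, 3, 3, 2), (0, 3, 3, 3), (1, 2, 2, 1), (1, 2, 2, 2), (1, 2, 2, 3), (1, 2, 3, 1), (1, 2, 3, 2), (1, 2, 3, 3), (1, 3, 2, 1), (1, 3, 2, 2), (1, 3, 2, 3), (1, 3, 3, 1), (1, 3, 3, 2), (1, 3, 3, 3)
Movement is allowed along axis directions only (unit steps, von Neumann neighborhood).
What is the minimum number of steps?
9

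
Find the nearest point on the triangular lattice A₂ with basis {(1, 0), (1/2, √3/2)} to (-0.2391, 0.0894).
(0, 0)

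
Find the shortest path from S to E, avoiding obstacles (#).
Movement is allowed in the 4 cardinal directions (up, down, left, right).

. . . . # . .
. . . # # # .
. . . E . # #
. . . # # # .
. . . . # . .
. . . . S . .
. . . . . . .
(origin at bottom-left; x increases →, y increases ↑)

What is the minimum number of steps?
6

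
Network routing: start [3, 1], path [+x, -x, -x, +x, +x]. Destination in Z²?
(4, 1)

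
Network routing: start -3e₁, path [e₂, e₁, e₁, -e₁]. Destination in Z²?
(-2, 1)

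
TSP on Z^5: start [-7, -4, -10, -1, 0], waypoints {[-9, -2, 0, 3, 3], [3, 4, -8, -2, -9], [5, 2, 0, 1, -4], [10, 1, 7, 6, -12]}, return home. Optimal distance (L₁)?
140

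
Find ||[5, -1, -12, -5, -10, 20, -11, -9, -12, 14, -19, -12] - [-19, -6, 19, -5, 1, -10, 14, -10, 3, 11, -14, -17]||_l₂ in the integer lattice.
59.1016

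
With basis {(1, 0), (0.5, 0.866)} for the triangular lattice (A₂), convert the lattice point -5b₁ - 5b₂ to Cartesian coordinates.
(-7.5, -4.33)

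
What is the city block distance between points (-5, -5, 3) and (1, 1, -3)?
18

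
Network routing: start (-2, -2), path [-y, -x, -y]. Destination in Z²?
(-3, -4)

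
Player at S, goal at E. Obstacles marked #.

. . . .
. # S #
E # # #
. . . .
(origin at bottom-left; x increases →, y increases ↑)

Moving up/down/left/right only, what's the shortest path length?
5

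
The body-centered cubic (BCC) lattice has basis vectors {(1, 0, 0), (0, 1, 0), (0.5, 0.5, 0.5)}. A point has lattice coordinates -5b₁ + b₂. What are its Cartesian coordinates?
(-5, 1, 0)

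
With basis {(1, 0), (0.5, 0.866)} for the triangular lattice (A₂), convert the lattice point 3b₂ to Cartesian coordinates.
(1.5, 2.598)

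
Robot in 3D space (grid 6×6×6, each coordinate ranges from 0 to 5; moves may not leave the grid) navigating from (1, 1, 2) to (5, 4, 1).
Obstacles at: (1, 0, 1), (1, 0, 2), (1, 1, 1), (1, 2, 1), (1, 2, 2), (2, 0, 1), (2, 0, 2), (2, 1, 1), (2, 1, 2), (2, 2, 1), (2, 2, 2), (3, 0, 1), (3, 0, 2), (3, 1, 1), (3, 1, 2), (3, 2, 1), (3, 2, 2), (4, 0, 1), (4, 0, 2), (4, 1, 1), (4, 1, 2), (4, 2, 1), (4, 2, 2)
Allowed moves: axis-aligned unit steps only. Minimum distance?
10
(one shortest path: (1, 1, 2) → (0, 1, 2) → (0, 2, 2) → (0, 3, 2) → (1, 3, 2) → (2, 3, 2) → (3, 3, 2) → (4, 3, 2) → (5, 3, 2) → (5, 4, 2) → (5, 4, 1))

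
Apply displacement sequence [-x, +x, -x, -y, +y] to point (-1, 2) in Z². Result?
(-2, 2)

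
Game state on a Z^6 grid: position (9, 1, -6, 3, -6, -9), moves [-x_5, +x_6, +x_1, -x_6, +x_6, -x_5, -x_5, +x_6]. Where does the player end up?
(10, 1, -6, 3, -9, -7)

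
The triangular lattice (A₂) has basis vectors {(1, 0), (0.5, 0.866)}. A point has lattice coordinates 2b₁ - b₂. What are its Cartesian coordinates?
(1.5, -0.866)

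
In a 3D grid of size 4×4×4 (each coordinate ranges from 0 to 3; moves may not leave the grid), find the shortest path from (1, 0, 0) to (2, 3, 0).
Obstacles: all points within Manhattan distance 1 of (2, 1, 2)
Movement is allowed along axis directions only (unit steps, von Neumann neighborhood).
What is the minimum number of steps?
4
(one shortest path: (1, 0, 0) → (2, 0, 0) → (2, 1, 0) → (2, 2, 0) → (2, 3, 0))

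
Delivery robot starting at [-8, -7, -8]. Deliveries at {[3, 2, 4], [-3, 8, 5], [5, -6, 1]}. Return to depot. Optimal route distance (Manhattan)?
82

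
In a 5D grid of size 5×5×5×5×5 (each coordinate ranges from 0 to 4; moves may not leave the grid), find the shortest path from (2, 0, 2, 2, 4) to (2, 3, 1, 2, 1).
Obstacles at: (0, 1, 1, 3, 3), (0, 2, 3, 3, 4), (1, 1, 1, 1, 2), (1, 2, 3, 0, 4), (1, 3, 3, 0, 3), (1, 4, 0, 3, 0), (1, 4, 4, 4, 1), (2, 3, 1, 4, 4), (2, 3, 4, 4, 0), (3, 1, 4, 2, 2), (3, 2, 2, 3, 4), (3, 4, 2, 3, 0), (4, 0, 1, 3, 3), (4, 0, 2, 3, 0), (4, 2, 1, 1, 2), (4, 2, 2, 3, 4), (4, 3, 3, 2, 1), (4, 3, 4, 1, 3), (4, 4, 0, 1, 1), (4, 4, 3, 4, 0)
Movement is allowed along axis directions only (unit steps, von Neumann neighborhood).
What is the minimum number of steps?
7
(one shortest path: (2, 0, 2, 2, 4) → (2, 1, 2, 2, 4) → (2, 2, 2, 2, 4) → (2, 3, 2, 2, 4) → (2, 3, 1, 2, 4) → (2, 3, 1, 2, 3) → (2, 3, 1, 2, 2) → (2, 3, 1, 2, 1))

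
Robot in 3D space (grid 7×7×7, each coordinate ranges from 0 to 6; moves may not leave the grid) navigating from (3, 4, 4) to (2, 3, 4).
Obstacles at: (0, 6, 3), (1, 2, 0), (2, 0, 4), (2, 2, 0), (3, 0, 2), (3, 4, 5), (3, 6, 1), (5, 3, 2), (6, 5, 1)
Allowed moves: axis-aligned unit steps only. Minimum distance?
2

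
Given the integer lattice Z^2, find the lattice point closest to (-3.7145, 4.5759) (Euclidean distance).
(-4, 5)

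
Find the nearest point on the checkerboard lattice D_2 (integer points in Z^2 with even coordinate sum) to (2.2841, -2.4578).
(2, -2)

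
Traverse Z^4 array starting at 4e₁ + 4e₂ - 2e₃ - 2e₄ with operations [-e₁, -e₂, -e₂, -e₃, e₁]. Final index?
(4, 2, -3, -2)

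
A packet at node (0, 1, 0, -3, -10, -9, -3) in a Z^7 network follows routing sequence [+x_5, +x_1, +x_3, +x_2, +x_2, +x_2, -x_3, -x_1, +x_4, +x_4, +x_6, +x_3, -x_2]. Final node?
(0, 3, 1, -1, -9, -8, -3)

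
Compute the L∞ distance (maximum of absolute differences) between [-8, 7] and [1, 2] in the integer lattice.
9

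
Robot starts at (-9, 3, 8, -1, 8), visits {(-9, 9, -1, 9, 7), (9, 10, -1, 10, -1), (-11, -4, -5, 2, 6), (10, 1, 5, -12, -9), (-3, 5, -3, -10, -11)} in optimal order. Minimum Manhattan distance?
157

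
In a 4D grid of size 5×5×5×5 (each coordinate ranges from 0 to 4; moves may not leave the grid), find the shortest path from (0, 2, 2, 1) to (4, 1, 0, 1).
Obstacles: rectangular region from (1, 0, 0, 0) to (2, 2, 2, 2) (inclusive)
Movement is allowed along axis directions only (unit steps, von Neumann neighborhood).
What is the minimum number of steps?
9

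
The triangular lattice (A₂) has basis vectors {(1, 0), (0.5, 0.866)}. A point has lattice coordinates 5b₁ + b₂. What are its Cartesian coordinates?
(5.5, 0.866)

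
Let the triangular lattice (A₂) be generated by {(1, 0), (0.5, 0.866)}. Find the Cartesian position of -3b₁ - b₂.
(-3.5, -0.866)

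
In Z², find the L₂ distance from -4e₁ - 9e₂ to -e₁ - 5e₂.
5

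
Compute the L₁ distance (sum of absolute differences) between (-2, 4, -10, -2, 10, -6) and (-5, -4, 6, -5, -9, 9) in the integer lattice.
64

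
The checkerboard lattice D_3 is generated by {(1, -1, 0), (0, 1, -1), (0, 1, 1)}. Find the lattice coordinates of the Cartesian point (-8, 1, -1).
-8b₁ - 3b₂ - 4b₃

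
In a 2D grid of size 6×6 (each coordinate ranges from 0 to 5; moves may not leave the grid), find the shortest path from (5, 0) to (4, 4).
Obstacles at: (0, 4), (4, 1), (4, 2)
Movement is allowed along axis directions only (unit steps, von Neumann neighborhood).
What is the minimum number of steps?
5
(one shortest path: (5, 0) → (5, 1) → (5, 2) → (5, 3) → (4, 3) → (4, 4))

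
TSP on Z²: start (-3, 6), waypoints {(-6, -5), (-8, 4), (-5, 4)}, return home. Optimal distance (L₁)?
32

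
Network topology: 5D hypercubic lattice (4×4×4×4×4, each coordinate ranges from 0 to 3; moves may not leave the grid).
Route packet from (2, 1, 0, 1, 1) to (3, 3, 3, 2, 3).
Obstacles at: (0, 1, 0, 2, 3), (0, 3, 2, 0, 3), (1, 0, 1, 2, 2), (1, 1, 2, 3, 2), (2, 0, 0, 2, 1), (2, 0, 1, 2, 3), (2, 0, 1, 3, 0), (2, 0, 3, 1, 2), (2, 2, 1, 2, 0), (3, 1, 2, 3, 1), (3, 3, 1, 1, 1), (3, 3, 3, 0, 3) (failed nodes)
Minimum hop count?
9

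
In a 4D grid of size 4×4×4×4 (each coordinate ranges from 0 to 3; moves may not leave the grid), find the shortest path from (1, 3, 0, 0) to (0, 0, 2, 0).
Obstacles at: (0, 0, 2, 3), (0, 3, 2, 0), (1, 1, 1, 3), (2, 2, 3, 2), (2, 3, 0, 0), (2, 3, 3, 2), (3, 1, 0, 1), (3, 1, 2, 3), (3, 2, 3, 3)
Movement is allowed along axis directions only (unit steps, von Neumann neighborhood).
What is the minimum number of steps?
6
(one shortest path: (1, 3, 0, 0) → (0, 3, 0, 0) → (0, 2, 0, 0) → (0, 1, 0, 0) → (0, 0, 0, 0) → (0, 0, 1, 0) → (0, 0, 2, 0))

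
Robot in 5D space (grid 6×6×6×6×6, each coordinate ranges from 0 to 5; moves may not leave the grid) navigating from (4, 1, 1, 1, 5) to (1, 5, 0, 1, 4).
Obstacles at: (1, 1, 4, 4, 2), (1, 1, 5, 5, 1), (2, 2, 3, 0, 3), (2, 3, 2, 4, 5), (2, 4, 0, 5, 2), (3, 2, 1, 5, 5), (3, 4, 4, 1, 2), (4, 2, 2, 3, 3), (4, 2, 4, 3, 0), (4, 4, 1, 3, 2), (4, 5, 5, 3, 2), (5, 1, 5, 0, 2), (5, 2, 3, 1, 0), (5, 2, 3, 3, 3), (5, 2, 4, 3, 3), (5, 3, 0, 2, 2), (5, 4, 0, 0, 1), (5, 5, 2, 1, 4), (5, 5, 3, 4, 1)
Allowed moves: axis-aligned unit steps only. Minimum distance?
9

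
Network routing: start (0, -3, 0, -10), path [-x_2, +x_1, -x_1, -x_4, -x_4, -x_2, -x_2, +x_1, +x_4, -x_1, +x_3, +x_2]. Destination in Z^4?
(0, -5, 1, -11)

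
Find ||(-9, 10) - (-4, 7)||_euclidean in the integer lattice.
5.83095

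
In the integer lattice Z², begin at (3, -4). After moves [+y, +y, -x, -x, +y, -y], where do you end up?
(1, -2)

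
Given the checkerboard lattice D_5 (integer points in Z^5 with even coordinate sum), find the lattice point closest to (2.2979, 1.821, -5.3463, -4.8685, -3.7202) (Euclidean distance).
(2, 2, -5, -5, -4)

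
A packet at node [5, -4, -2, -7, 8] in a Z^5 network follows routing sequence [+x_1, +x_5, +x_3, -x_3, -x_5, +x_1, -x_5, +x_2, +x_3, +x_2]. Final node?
(7, -2, -1, -7, 7)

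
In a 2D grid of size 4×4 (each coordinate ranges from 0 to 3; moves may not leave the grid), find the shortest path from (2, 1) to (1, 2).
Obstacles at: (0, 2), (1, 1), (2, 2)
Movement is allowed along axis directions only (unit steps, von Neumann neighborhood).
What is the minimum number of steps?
6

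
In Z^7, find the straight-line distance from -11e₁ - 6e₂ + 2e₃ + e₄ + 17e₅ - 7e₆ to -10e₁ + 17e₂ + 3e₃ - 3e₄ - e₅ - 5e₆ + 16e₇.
33.6303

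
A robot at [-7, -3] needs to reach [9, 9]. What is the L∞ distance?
16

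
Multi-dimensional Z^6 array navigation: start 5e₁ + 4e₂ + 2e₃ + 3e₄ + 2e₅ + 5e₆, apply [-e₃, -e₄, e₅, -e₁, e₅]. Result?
(4, 4, 1, 2, 4, 5)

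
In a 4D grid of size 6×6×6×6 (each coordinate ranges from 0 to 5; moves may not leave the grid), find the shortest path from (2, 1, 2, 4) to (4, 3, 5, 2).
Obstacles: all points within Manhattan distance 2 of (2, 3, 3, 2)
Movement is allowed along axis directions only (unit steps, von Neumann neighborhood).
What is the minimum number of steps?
9
(one shortest path: (2, 1, 2, 4) → (3, 1, 2, 4) → (4, 1, 2, 4) → (4, 2, 2, 4) → (4, 3, 2, 4) → (4, 3, 3, 4) → (4, 3, 4, 4) → (4, 3, 5, 4) → (4, 3, 5, 3) → (4, 3, 5, 2))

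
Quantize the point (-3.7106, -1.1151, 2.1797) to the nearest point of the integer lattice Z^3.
(-4, -1, 2)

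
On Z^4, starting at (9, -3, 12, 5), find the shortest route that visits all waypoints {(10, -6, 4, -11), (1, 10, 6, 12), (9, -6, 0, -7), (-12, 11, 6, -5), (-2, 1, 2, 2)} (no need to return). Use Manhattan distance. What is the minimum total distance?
123
(one optimal route: (9, -3, 12, 5) → (10, -6, 4, -11) → (9, -6, 0, -7) → (-2, 1, 2, 2) → (1, 10, 6, 12) → (-12, 11, 6, -5))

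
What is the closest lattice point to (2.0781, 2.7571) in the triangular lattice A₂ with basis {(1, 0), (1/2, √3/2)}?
(2.5, 2.598)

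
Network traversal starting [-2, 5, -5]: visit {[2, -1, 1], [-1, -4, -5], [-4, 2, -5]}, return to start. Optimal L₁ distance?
42
(one optimal route: (-2, 5, -5) → (2, -1, 1) → (-1, -4, -5) → (-4, 2, -5) → (-2, 5, -5))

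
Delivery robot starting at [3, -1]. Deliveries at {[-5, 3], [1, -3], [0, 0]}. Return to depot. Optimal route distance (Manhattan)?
28
(one optimal route: (3, -1) → (-5, 3) → (0, 0) → (1, -3) → (3, -1))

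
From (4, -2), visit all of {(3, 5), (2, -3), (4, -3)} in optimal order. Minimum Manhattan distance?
12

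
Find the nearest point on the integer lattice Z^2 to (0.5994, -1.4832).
(1, -1)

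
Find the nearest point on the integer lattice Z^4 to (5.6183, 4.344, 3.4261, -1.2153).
(6, 4, 3, -1)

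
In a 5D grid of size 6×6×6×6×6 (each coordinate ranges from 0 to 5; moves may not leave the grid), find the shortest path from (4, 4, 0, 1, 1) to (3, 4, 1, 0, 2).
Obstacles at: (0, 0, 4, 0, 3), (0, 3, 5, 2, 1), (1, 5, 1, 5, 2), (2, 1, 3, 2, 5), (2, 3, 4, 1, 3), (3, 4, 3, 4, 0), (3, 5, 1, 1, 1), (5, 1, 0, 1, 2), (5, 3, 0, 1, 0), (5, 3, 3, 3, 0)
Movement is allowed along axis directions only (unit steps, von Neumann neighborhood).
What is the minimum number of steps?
4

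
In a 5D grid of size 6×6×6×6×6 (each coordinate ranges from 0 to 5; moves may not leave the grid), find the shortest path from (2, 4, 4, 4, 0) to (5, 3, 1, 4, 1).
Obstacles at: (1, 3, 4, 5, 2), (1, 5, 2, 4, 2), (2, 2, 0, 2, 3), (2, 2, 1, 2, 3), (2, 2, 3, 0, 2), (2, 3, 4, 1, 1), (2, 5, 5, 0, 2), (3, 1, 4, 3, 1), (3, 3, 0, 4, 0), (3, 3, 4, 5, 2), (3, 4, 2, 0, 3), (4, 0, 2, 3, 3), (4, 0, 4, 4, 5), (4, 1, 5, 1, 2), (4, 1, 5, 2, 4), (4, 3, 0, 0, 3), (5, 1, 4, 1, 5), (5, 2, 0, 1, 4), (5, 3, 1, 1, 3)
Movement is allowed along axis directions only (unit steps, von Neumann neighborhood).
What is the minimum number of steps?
8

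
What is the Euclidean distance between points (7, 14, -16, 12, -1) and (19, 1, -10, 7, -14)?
23.3024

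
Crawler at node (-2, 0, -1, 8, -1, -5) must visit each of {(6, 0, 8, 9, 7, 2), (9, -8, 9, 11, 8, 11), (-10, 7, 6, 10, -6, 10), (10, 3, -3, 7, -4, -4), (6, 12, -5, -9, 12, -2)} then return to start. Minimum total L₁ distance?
244
(one optimal route: (-2, 0, -1, 8, -1, -5) → (-10, 7, 6, 10, -6, 10) → (9, -8, 9, 11, 8, 11) → (6, 0, 8, 9, 7, 2) → (6, 12, -5, -9, 12, -2) → (10, 3, -3, 7, -4, -4) → (-2, 0, -1, 8, -1, -5))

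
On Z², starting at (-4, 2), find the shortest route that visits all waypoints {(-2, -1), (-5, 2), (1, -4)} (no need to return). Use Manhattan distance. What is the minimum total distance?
13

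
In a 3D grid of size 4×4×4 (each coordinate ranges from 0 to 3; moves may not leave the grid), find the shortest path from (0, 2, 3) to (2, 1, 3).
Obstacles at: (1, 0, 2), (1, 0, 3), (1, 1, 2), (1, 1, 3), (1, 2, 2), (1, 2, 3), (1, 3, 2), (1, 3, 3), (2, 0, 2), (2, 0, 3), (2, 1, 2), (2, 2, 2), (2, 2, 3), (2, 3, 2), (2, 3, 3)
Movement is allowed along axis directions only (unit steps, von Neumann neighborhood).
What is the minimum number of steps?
9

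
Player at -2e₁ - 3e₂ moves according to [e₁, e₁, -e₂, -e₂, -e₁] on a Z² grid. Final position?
(-1, -5)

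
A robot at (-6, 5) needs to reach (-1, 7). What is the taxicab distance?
7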